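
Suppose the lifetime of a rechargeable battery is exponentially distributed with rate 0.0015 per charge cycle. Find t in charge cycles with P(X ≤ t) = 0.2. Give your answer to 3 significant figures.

Set 1 − e^(−λt) = 0.2, so t = −ln(0.8)/λ = 0.22314/0.0015 ≈ 148.762 charge cycles.

149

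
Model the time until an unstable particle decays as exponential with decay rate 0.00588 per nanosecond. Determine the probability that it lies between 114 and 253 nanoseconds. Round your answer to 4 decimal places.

P(114 < X < 253) = e^(−λ·114) − e^(−λ·253) = 0.51154 − 0.22591 ≈ 0.2856.

0.2856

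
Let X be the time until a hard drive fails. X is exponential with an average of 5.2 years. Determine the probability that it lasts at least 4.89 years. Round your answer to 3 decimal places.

The rate is λ = 1/5.2 = 0.192308 per year.
P(X > 4.89) = e^(−λ·4.89) = e^(−0.94038) ≈ 0.390.

0.390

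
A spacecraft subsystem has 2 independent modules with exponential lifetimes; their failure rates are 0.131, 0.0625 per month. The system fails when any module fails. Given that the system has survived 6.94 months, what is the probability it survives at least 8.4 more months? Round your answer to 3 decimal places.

0.197

Time to first failure ~ Exp(Σλ) with Σλ = 0.1935.
By memorylessness, P(T > 6.94+8.4 | T > 6.94) = P(T > 8.4) = e^(−0.1935·8.4) ≈ 0.197.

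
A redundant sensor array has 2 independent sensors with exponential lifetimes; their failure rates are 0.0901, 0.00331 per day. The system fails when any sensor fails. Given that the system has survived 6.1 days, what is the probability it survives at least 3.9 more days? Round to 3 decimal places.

Time to first failure ~ Exp(Σλ) with Σλ = 0.09341.
By memorylessness, P(T > 6.1+3.9 | T > 6.1) = P(T > 3.9) = e^(−0.09341·3.9) ≈ 0.695.

0.695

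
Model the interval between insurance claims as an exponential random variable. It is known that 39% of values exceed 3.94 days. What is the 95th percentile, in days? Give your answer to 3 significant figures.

12.5

e^(−λ·3.94) = 0.39 ⇒ λ = −ln(0.39)/3.94 = 0.238987.
95th percentile: 1 − e^(−λt) = 0.95, t = −ln(0.05)/λ = 12.5351 days.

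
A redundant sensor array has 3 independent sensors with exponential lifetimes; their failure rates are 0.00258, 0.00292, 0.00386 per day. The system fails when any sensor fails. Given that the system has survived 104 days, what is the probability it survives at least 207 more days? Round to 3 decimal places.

Time to first failure ~ Exp(Σλ) with Σλ = 0.00936.
By memorylessness, P(T > 104+207 | T > 104) = P(T > 207) = e^(−0.00936·207) ≈ 0.144.

0.144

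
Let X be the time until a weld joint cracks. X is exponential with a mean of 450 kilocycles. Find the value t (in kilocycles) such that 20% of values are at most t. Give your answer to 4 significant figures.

100.4

The rate is λ = 1/450 = 0.00222222 per kilocycle.
Set 1 − e^(−λt) = 0.2, so t = −ln(0.8)/λ = 0.22314/0.00222222 ≈ 100.415 kilocycles.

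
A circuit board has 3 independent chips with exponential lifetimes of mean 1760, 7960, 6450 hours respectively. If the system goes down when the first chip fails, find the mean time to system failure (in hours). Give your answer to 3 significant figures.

The first failure time is exponential with rate Σλ_i = 1/1760 + 1/7960 + 1/6450 = 0.000848849 per hour.
E[min] = 1/Σλ = 1/0.000848849 = 1178.07 hours.

1180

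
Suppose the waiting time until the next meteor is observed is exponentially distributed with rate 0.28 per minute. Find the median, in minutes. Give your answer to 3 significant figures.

Set 1 − e^(−λt) = 0.5, so t = −ln(0.5)/λ = 0.69315/0.28 ≈ 2.47553 minutes.

2.48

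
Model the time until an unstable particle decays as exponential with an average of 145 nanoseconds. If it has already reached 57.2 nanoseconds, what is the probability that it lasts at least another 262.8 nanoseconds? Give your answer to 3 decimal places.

0.163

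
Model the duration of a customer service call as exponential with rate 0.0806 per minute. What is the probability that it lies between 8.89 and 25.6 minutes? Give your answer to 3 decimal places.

0.361

P(8.89 < X < 25.6) = e^(−λ·8.89) − e^(−λ·25.6) = 0.48844 − 0.12703 ≈ 0.361.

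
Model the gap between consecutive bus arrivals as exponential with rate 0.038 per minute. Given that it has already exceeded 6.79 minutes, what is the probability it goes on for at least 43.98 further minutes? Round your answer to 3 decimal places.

P(X > s+t | X > s) = e^(−λ(s+t))/e^(−λs) = e^(−λt), independent of s = 6.79.
P(X > 43.98) = e^(−1.6712) ≈ 0.188.

0.188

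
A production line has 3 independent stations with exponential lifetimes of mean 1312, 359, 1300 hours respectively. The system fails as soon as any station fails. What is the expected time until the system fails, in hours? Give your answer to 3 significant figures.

232

The first failure time is exponential with rate Σλ_i = 1/1312 + 1/359 + 1/1300 = 0.00431694 per hour.
E[min] = 1/Σλ = 1/0.00431694 = 231.645 hours.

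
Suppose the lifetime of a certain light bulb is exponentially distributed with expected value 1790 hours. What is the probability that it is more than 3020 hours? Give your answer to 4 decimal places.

0.1850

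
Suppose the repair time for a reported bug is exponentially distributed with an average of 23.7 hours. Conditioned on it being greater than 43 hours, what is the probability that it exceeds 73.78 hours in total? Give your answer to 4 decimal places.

0.2729

The rate is λ = 1/23.7 = 0.0421941 per hour.
P(X > s+t | X > s) = e^(−λ(s+t))/e^(−λs) = e^(−λt), independent of s = 43.
P(X > 30.78) = e^(−1.2987) ≈ 0.2729.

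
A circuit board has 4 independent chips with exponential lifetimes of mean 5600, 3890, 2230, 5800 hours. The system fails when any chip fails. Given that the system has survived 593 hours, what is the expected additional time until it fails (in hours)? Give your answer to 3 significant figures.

947

First-failure rate Σλ = 1/5600 + 1/3890 + 1/2230 + 1/5800 = 0.00105649.
By memorylessness the expected residual is 1/Σλ = 946.535 hours, regardless of the 593 already elapsed.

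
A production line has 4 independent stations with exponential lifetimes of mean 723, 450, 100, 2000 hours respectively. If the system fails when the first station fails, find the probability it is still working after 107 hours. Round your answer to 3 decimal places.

0.221

The first failure time is exponential with rate Σλ_i = 1/723 + 1/450 + 1/100 + 1/2000 = 0.0141053 per hour.
P(min > 107) = e^(−0.0141053·107) = e^(−1.5093) ≈ 0.221.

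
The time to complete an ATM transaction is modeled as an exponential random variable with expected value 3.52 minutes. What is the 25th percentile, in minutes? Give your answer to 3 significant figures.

The rate is λ = 1/3.52 = 0.284091 per minute.
Set 1 − e^(−λt) = 0.25, so t = −ln(0.75)/λ = 0.28768/0.284091 ≈ 1.01264 minutes.

1.01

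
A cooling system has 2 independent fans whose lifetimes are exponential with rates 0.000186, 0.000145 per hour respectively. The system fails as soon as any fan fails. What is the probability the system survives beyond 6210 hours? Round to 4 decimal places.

0.1280

The time to first failure is exponential with rate Σλ = 0.000186 + 0.000145 = 0.000331.
P(min > 6210) = e^(−0.000331·6210) = e^(−2.0555) ≈ 0.1280.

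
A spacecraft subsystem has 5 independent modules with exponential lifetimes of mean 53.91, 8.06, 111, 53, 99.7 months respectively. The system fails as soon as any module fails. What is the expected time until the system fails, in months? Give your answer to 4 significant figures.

The first failure time is exponential with rate Σλ_i = 1/53.91 + 1/8.06 + 1/111 + 1/53 + 1/99.7 = 0.180526 per month.
E[min] = 1/Σλ = 1/0.180526 = 5.53937 months.

5.539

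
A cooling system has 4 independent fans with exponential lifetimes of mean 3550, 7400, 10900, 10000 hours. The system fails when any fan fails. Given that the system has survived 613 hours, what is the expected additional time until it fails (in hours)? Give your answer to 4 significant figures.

First-failure rate Σλ = 1/3550 + 1/7400 + 1/10900 + 1/10000 = 0.000608568.
By memorylessness the expected residual is 1/Σλ = 1643.2 hours, regardless of the 613 already elapsed.

1643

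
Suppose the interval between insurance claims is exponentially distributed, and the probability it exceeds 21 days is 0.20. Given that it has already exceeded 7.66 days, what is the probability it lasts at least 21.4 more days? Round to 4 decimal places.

0.1940

From e^(−λ·21) = 0.20, λ = −ln(0.20)/21 = 0.0766399.
Memoryless: P(X > 7.66+21.4 | X > 7.66) = P(X > 21.4) = e^(−0.0766399·21.4) ≈ 0.1940.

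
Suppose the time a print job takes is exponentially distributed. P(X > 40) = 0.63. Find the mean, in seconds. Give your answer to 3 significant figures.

86.6

e^(−λ·40) = 0.63 ⇒ λ = −ln(0.63)/40 = 0.0115509.
Mean = 1/λ = 86.5734 seconds.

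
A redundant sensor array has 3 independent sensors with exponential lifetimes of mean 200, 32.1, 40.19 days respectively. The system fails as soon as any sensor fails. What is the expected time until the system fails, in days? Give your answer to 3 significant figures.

The first failure time is exponential with rate Σλ_i = 1/200 + 1/32.1 + 1/40.19 = 0.0610345 per day.
E[min] = 1/Σλ = 1/0.0610345 = 16.3842 days.

16.4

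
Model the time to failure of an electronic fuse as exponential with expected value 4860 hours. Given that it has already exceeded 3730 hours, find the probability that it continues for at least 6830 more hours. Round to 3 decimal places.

0.245

The rate is λ = 1/4860 = 0.000205761 per hour.
P(X > s+t | X > s) = e^(−λ(s+t))/e^(−λs) = e^(−λt), independent of s = 3730.
P(X > 6830) = e^(−1.4053) ≈ 0.245.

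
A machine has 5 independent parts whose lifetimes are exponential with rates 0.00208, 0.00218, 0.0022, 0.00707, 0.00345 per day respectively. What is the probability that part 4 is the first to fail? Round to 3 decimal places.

0.416

The time to first failure is exponential with rate Σλ = 0.00208 + 0.00218 + 0.0022 + 0.00707 + 0.00345 = 0.01698.
P(part 4 first) = λ_4/Σλ = 0.00707/0.01698 ≈ 0.416.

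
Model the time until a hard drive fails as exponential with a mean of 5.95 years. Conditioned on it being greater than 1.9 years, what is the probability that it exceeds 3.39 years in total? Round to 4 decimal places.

0.7785

The rate is λ = 1/5.95 = 0.168067 per year.
By the memoryless property, P(X > 1.9+1.49 | X > 1.9) = P(X > 1.49).
P(X > 1.49) = e^(−0.25042) ≈ 0.7785.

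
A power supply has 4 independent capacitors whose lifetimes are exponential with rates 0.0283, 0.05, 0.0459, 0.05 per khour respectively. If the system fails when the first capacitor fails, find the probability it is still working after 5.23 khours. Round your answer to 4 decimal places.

0.4021

The time to first failure is exponential with rate Σλ = 0.0283 + 0.05 + 0.0459 + 0.05 = 0.1742.
P(min > 5.23) = e^(−0.1742·5.23) = e^(−0.91107) ≈ 0.4021.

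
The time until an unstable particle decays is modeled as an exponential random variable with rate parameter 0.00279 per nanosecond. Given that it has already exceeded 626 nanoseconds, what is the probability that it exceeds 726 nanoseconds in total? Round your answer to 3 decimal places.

0.757

By the memoryless property, P(X > 626+100 | X > 626) = P(X > 100).
P(X > 100) = e^(−0.279) ≈ 0.757.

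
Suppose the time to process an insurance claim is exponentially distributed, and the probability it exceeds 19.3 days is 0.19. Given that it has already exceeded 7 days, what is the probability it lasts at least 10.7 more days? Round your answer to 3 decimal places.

From e^(−λ·19.3) = 0.19, λ = −ln(0.19)/19.3 = 0.0860482.
Memoryless: P(X > 7+10.7 | X > 7) = P(X > 10.7) = e^(−0.0860482·10.7) ≈ 0.398.

0.398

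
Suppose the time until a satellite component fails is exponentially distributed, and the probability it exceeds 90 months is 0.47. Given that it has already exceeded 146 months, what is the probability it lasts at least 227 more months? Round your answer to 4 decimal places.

0.1489

From e^(−λ·90) = 0.47, λ = −ln(0.47)/90 = 0.00838914.
Memoryless: P(X > 146+227 | X > 146) = P(X > 227) = e^(−0.00838914·227) ≈ 0.1489.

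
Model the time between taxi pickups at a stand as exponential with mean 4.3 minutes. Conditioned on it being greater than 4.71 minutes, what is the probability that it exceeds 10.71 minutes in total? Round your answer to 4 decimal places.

0.2477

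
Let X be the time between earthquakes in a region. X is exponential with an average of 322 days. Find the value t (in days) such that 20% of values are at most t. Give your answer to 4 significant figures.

71.85

The rate is λ = 1/322 = 0.00310559 per day.
Set 1 − e^(−λt) = 0.2, so t = −ln(0.8)/λ = 0.22314/0.00310559 ≈ 71.8522 days.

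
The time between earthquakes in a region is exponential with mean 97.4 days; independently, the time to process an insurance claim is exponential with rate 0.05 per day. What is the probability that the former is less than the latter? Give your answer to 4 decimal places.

0.1704

λ_1 = 1/97.4 = 0.0102669, λ_2 = 0.05.
For independent exponentials, P(the former < the latter) = λ_1/(λ_1+λ_2) = 0.0102669/0.0602669 ≈ 0.1704.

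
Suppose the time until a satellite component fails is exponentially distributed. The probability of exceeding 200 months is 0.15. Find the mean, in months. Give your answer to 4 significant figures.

105.4

e^(−λ·200) = 0.15 ⇒ λ = −ln(0.15)/200 = 0.0094856.
Mean = 1/λ = 105.423 months.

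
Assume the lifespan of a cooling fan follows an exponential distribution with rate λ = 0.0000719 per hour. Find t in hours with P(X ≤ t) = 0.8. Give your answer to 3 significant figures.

22400

Set 1 − e^(−λt) = 0.8, so t = −ln(0.2)/λ = 1.6094/0.0000719 ≈ 22384.4 hours.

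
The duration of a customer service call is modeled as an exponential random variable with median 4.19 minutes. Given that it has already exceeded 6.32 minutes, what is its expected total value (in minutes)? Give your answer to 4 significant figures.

For an exponential, median = ln(2)/λ, so λ = ln 2 / 4.19 = 0.165429 per minute.
By memorylessness, E[X | X > 6.32] = 6.32 + 1/λ = 6.32 + 6.04489 = 12.3649 minutes.

12.36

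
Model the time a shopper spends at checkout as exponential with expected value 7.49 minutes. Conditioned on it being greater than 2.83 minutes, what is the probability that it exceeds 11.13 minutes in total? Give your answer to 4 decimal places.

0.3302

The rate is λ = 1/7.49 = 0.133511 per minute.
The exponential is memoryless, so the remaining time is again Exp(λ): the condition X > 2.83 is irrelevant.
P(X > 8.3) = e^(−1.1081) ≈ 0.3302.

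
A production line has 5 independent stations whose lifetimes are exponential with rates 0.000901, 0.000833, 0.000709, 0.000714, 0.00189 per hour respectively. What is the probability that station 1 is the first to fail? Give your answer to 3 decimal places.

The time to first failure is exponential with rate Σλ = 0.000901 + 0.000833 + 0.000709 + 0.000714 + 0.00189 = 0.005047.
P(station 1 first) = λ_1/Σλ = 0.000901/0.005047 ≈ 0.179.

0.179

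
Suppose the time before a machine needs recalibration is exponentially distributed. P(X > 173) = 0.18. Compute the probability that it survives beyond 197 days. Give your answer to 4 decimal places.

0.1419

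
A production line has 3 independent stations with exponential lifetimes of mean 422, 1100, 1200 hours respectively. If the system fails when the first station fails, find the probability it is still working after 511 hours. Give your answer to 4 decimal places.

The first failure time is exponential with rate Σλ_i = 1/422 + 1/1100 + 1/1200 = 0.00411209 per hour.
P(min > 511) = e^(−0.00411209·511) = e^(−2.1013) ≈ 0.1223.

0.1223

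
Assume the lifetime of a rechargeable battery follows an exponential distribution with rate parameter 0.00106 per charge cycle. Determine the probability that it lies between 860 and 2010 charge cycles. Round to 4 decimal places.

P(860 < X < 2010) = e^(−λ·860) − e^(−λ·2010) = 0.40188 − 0.11877 ≈ 0.2831.

0.2831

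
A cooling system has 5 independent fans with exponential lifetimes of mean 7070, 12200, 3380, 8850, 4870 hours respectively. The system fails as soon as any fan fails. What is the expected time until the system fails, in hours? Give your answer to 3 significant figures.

1190

The first failure time is exponential with rate Σλ_i = 1/7070 + 1/12200 + 1/3380 + 1/8850 + 1/4870 = 0.000837601 per hour.
E[min] = 1/Σλ = 1/0.000837601 = 1193.89 hours.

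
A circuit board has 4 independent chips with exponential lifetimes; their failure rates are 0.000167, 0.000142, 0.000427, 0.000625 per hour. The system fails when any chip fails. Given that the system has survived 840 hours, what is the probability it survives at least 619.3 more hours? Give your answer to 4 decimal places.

0.4305

Time to first failure ~ Exp(Σλ) with Σλ = 0.001361.
By memorylessness, P(T > 840+619.3 | T > 840) = P(T > 619.3) = e^(−0.001361·619.3) ≈ 0.4305.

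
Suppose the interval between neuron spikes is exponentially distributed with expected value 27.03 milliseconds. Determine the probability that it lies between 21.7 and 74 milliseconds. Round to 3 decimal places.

0.383

The rate is λ = 1/27.03 = 0.0369959 per millisecond.
P(21.7 < X < 74) = e^(−λ·21.7) − e^(−λ·74) = 0.44807 − 0.06472 ≈ 0.383.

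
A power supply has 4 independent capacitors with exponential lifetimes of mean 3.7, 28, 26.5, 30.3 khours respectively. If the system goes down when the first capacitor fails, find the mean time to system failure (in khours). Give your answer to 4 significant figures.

The first failure time is exponential with rate Σλ_i = 1/3.7 + 1/28 + 1/26.5 + 1/30.3 = 0.376724 per khour.
E[min] = 1/Σλ = 1/0.376724 = 2.65447 khours.

2.654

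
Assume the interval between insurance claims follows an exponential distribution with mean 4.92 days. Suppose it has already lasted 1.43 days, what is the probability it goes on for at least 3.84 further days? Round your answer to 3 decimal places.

0.458

The rate is λ = 1/4.92 = 0.203252 per day.
The exponential is memoryless, so the remaining time is again Exp(λ): the condition X > 1.43 is irrelevant.
P(X > 3.84) = e^(−0.78049) ≈ 0.458.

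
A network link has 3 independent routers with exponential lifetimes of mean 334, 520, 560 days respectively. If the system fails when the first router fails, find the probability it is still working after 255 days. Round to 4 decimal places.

The first failure time is exponential with rate Σλ_i = 1/334 + 1/520 + 1/560 = 0.0067028 per day.
P(min > 255) = e^(−0.0067028·255) = e^(−1.7092) ≈ 0.1810.

0.1810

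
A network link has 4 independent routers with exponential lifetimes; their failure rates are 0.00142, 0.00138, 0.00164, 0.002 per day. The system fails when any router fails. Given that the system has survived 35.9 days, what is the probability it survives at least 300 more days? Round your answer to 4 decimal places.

Time to first failure ~ Exp(Σλ) with Σλ = 0.00644.
By memorylessness, P(T > 35.9+300 | T > 35.9) = P(T > 300) = e^(−0.00644·300) ≈ 0.1449.

0.1449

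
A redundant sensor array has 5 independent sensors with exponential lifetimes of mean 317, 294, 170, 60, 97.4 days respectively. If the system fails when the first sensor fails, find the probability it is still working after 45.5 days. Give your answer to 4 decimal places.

0.1667

The first failure time is exponential with rate Σλ_i = 1/317 + 1/294 + 1/170 + 1/60 + 1/97.4 = 0.0393719 per day.
P(min > 45.5) = e^(−0.0393719·45.5) = e^(−1.7914) ≈ 0.1667.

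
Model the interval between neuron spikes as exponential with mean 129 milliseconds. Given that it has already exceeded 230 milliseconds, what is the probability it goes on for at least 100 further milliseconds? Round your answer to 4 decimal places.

0.4606

The rate is λ = 1/129 = 0.00775194 per millisecond.
The exponential is memoryless, so the remaining time is again Exp(λ): the condition X > 230 is irrelevant.
P(X > 100) = e^(−0.77519) ≈ 0.4606.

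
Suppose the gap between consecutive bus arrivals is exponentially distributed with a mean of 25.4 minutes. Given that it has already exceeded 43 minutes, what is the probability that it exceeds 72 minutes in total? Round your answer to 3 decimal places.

The rate is λ = 1/25.4 = 0.0393701 per minute.
The exponential is memoryless, so the remaining time is again Exp(λ): the condition X > 43 is irrelevant.
P(X > 29) = e^(−1.1417) ≈ 0.319.

0.319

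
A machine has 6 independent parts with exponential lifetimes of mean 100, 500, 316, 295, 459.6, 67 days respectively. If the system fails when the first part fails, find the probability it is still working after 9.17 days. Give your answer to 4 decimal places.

0.7211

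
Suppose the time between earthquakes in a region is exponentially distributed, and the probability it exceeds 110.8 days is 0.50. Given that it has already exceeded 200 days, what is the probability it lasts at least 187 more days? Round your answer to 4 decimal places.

0.3104

From e^(−λ·110.8) = 0.50, λ = −ln(0.50)/110.8 = 0.00625584.
Memoryless: P(X > 200+187 | X > 200) = P(X > 187) = e^(−0.00625584·187) ≈ 0.3104.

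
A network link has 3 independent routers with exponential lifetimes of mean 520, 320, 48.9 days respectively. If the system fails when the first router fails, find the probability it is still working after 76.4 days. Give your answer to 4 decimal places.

0.1426

The first failure time is exponential with rate Σλ_i = 1/520 + 1/320 + 1/48.9 = 0.025498 per day.
P(min > 76.4) = e^(−0.025498·76.4) = e^(−1.948) ≈ 0.1426.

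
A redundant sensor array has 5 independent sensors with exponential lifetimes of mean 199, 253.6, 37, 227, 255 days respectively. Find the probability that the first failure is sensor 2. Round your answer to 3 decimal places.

Rates: λ_i = 1/mean_i → 0.00502513, 0.00394322, 0.027027, 0.00440529, 0.00392157; Σλ = 0.0443222.
P(sensor 2 first) = λ_2/Σλ = 0.00394322/0.0443222 ≈ 0.089.

0.089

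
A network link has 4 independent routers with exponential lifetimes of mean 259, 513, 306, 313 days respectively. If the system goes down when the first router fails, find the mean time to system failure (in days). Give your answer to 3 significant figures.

81.5

The first failure time is exponential with rate Σλ_i = 1/259 + 1/513 + 1/306 + 1/313 = 0.0122732 per day.
E[min] = 1/Σλ = 1/0.0122732 = 81.4785 days.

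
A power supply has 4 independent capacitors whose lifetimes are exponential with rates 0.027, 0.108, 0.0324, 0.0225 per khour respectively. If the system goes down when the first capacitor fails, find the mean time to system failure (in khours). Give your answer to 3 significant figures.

5.27

The time to first failure is exponential with rate Σλ = 0.027 + 0.108 + 0.0324 + 0.0225 = 0.1899.
E[min] = 1/Σλ = 1/0.1899 = 5.26593 khours.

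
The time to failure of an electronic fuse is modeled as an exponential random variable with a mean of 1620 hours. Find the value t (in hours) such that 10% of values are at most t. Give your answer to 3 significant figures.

171

The rate is λ = 1/1620 = 0.000617284 per hour.
Set 1 − e^(−λt) = 0.1, so t = −ln(0.9)/λ = 0.10536/0.000617284 ≈ 170.684 hours.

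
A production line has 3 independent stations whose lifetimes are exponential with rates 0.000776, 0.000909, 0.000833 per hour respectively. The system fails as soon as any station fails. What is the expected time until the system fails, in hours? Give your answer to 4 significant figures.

The time to first failure is exponential with rate Σλ = 0.000776 + 0.000909 + 0.000833 = 0.002518.
E[min] = 1/Σλ = 1/0.002518 = 397.141 hours.

397.1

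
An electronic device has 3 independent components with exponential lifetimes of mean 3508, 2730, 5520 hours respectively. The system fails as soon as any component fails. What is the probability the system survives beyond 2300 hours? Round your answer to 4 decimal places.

0.1474

The first failure time is exponential with rate Σλ_i = 1/3508 + 1/2730 + 1/5520 = 0.000832523 per hour.
P(min > 2300) = e^(−0.000832523·2300) = e^(−1.9148) ≈ 0.1474.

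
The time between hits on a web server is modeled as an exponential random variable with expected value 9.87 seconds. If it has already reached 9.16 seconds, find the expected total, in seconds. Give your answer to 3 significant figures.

19.0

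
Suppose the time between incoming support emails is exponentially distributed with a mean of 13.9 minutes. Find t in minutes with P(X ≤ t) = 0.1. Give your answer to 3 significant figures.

1.46

The rate is λ = 1/13.9 = 0.0719424 per minute.
Set 1 − e^(−λt) = 0.1, so t = −ln(0.9)/λ = 0.10536/0.0719424 ≈ 1.46451 minutes.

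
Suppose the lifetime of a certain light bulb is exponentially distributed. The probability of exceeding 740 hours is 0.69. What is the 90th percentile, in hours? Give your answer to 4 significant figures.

4592

e^(−λ·740) = 0.69 ⇒ λ = −ln(0.69)/740 = 0.000501437.
90th percentile: 1 − e^(−λt) = 0.9, t = −ln(0.1)/λ = 4591.97 hours.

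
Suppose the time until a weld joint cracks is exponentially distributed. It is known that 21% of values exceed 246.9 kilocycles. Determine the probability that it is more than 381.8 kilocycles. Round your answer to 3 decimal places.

e^(−λ·246.9) = 0.21 ⇒ λ = −ln(0.21)/246.9 = 0.00632097.
P(X > 381.8) = e^(−0.00632097·381.8) = e^(−2.4133) ≈ 0.090.

0.090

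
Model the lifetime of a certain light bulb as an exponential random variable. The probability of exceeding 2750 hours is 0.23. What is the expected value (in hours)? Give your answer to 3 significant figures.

1870

e^(−λ·2750) = 0.23 ⇒ λ = −ln(0.23)/2750 = 0.000534428.
Mean = 1/λ = 1871.16 hours.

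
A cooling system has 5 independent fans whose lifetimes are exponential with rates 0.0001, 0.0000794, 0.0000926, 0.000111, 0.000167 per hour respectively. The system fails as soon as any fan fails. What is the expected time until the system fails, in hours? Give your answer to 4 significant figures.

1818

The time to first failure is exponential with rate Σλ = 0.0001 + 0.0000794 + 0.0000926 + 0.000111 + 0.000167 = 0.00055.
E[min] = 1/Σλ = 1/0.00055 = 1818.18 hours.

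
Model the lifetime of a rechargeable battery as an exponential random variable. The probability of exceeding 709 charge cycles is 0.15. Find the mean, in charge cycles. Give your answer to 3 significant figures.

374

e^(−λ·709) = 0.15 ⇒ λ = −ln(0.15)/709 = 0.00267577.
Mean = 1/λ = 373.724 charge cycles.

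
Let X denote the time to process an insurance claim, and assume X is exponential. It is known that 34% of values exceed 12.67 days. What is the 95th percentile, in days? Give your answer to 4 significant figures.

e^(−λ·12.67) = 0.34 ⇒ λ = −ln(0.34)/12.67 = 0.0851468.
95th percentile: 1 − e^(−λt) = 0.95, t = −ln(0.05)/λ = 35.1832 days.

35.18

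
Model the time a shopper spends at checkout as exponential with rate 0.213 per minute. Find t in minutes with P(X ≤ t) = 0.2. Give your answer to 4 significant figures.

1.048

Set 1 − e^(−λt) = 0.2, so t = −ln(0.8)/λ = 0.22314/0.213 ≈ 1.04762 minutes.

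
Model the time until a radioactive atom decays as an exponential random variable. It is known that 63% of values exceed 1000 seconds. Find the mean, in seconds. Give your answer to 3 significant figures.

2160

e^(−λ·1000) = 0.63 ⇒ λ = −ln(0.63)/1000 = 0.000462035.
Mean = 1/λ = 2164.34 seconds.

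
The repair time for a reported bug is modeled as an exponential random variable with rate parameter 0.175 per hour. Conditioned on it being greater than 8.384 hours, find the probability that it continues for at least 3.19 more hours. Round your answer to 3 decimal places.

0.572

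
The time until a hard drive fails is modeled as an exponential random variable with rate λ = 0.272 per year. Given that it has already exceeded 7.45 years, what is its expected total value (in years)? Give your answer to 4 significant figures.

By memorylessness, E[X | X > 7.45] = 7.45 + 1/λ = 7.45 + 3.67647 = 11.1265 years.

11.13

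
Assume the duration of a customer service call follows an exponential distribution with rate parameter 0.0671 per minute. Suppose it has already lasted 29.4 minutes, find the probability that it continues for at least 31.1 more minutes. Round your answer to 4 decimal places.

0.1241

P(X > s+t | X > s) = e^(−λ(s+t))/e^(−λs) = e^(−λt), independent of s = 29.4.
P(X > 31.1) = e^(−2.0868) ≈ 0.1241.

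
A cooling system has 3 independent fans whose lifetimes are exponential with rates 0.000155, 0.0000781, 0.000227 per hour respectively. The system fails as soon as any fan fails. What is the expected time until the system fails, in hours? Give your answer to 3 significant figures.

2170

The time to first failure is exponential with rate Σλ = 0.000155 + 0.0000781 + 0.000227 = 0.0004601.
E[min] = 1/Σλ = 1/0.0004601 = 2173.44 hours.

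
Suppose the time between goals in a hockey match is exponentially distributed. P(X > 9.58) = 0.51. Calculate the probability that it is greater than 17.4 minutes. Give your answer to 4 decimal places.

e^(−λ·9.58) = 0.51 ⇒ λ = −ln(0.51)/9.58 = 0.0702865.
P(X > 17.4) = e^(−0.0702865·17.4) = e^(−1.223) ≈ 0.2944.

0.2944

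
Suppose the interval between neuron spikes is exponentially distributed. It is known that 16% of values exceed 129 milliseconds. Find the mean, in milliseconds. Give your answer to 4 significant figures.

e^(−λ·129) = 0.16 ⇒ λ = −ln(0.16)/129 = 0.0142061.
Mean = 1/λ = 70.3925 milliseconds.

70.39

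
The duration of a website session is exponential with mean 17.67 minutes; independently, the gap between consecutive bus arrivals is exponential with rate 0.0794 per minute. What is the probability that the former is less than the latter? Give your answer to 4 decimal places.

0.4161

λ_1 = 1/17.67 = 0.0565931, λ_2 = 0.0794.
For independent exponentials, P(the former < the latter) = λ_1/(λ_1+λ_2) = 0.0565931/0.135993 ≈ 0.4161.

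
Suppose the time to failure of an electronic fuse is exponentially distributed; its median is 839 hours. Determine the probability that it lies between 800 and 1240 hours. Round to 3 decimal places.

0.157

For an exponential, median = ln(2)/λ, so λ = ln 2 / 839 = 0.000826159 per hour.
P(800 < X < 1240) = e^(−λ·800) − e^(−λ·1240) = 0.51637 − 0.35900 ≈ 0.157.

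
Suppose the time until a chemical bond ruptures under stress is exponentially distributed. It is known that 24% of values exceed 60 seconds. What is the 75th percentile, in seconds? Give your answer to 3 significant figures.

58.3

e^(−λ·60) = 0.24 ⇒ λ = −ln(0.24)/60 = 0.0237853.
75th percentile: 1 − e^(−λt) = 0.75, t = −ln(0.25)/λ = 58.2837 seconds.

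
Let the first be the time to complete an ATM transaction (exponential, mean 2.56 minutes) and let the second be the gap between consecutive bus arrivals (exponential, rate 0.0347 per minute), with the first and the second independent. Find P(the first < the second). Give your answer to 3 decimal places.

λ_1 = 1/2.56 = 0.390625, λ_2 = 0.0347.
For independent exponentials, P(the first < the second) = λ_1/(λ_1+λ_2) = 0.390625/0.425325 ≈ 0.918.

0.918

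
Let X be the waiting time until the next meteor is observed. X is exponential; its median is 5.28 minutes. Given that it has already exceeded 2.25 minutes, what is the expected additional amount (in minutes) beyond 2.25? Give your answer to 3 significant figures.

For an exponential, median = ln(2)/λ, so λ = ln 2 / 5.28 = 0.131278 per minute.
By memorylessness, the remaining amount past any threshold is again Exp(λ) with mean 1/λ = 7.61743 minutes.

7.62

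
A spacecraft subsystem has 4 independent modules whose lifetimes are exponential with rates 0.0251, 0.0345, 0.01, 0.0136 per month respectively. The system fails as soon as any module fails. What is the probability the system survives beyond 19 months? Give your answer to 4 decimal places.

The time to first failure is exponential with rate Σλ = 0.0251 + 0.0345 + 0.01 + 0.0136 = 0.0832.
P(min > 19) = e^(−0.0832·19) = e^(−1.5808) ≈ 0.2058.

0.2058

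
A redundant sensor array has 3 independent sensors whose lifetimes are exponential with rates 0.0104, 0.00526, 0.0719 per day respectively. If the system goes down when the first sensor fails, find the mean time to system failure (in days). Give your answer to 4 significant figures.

11.42

The time to first failure is exponential with rate Σλ = 0.0104 + 0.00526 + 0.0719 = 0.08756.
E[min] = 1/Σλ = 1/0.08756 = 11.4207 days.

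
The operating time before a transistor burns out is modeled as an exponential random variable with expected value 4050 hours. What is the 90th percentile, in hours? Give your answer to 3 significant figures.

9330

The rate is λ = 1/4050 = 0.000246914 per hour.
Set 1 − e^(−λt) = 0.9, so t = −ln(0.1)/λ = 2.3026/0.000246914 ≈ 9325.47 hours.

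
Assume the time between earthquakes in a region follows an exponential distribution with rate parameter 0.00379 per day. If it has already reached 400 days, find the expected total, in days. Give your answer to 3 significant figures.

664

By memorylessness, E[X | X > 400] = 400 + 1/λ = 400 + 263.852 = 663.852 days.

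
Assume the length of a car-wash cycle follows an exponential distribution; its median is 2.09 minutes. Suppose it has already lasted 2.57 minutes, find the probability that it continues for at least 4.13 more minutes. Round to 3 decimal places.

For an exponential, median = ln(2)/λ, so λ = ln 2 / 2.09 = 0.331649 per minute.
By the memoryless property, P(X > 2.57+4.13 | X > 2.57) = P(X > 4.13).
P(X > 4.13) = e^(−1.3697) ≈ 0.254.

0.254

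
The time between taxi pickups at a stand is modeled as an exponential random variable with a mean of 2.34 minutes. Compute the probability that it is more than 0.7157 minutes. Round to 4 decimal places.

0.7365

The rate is λ = 1/2.34 = 0.42735 per minute.
P(X > 0.7157) = e^(−λ·0.7157) = e^(−0.30585) ≈ 0.7365.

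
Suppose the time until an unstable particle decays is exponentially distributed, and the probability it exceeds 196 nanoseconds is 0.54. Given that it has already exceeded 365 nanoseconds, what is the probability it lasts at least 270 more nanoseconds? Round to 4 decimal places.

0.4279

From e^(−λ·196) = 0.54, λ = −ln(0.54)/196 = 0.00314381.
Memoryless: P(X > 365+270 | X > 365) = P(X > 270) = e^(−0.00314381·270) ≈ 0.4279.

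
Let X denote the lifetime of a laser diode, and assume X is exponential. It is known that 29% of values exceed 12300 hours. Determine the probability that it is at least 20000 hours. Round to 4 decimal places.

e^(−λ·12300) = 0.29 ⇒ λ = −ln(0.29)/12300 = 0.00010064.
P(X > 20000) = e^(−0.00010064·20000) = e^(−2.0128) ≈ 0.1336.

0.1336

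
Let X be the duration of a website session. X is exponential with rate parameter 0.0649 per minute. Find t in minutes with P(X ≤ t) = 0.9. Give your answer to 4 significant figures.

35.48

Set 1 − e^(−λt) = 0.9, so t = −ln(0.1)/λ = 2.3026/0.0649 ≈ 35.479 minutes.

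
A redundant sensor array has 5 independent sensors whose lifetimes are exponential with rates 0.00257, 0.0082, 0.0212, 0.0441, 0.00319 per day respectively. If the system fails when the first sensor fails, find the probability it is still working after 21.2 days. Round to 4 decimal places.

0.1863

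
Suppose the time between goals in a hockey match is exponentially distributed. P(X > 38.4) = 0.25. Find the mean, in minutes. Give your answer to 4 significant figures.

e^(−λ·38.4) = 0.25 ⇒ λ = −ln(0.25)/38.4 = 0.0361014.
Mean = 1/λ = 27.6997 minutes.

27.70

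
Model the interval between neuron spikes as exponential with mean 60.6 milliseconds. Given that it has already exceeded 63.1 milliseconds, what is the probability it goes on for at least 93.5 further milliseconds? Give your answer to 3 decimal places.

0.214

The rate is λ = 1/60.6 = 0.0165017 per millisecond.
The exponential is memoryless, so the remaining time is again Exp(λ): the condition X > 63.1 is irrelevant.
P(X > 93.5) = e^(−1.5429) ≈ 0.214.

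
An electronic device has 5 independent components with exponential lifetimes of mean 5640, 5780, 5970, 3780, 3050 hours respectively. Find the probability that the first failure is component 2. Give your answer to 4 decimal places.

Rates: λ_i = 1/mean_i → 0.000177305, 0.00017301, 0.000167504, 0.00026455, 0.000327869; Σλ = 0.00111024.
P(component 2 first) = λ_2/Σλ = 0.00017301/0.00111024 ≈ 0.1558.

0.1558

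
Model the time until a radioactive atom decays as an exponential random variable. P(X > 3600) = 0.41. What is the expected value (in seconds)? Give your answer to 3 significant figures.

4040

e^(−λ·3600) = 0.41 ⇒ λ = −ln(0.41)/3600 = 0.000247666.
Mean = 1/λ = 4037.69 seconds.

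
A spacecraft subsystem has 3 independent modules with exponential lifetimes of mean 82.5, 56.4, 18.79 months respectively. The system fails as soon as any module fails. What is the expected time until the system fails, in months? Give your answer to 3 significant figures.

12.0

The first failure time is exponential with rate Σλ_i = 1/82.5 + 1/56.4 + 1/18.79 = 0.0830715 per month.
E[min] = 1/Σλ = 1/0.0830715 = 12.0378 months.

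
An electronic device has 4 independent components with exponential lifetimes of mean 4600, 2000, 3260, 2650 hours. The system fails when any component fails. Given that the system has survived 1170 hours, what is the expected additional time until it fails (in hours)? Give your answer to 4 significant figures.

First-failure rate Σλ = 1/4600 + 1/2000 + 1/3260 + 1/2650 = 0.0014015.
By memorylessness the expected residual is 1/Σλ = 713.522 hours, regardless of the 1170 already elapsed.

713.5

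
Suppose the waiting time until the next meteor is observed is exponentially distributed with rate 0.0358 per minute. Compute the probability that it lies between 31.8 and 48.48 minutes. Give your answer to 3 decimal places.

0.144

P(31.8 < X < 48.48) = e^(−λ·31.8) − e^(−λ·48.48) = 0.32032 − 0.17630 ≈ 0.144.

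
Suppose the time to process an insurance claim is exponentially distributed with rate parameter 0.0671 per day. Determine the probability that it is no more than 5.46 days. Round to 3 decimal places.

0.307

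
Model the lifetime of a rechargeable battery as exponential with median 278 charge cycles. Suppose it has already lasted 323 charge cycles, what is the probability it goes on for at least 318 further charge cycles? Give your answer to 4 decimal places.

For an exponential, median = ln(2)/λ, so λ = ln 2 / 278 = 0.00249334 per charge cycle.
P(X > s+t | X > s) = e^(−λ(s+t))/e^(−λs) = e^(−λt), independent of s = 323.
P(X > 318) = e^(−0.79288) ≈ 0.4525.

0.4525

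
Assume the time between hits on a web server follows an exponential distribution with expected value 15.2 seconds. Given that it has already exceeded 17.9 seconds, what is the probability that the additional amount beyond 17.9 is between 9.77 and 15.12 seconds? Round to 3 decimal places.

0.156

The rate is λ = 1/15.2 = 0.0657895 per second.
Memoryless: the residual past 17.9 is again Exp(λ).
P(9.77 < residual < 15.12) = e^(−λ·9.77) − e^(−λ·15.12) = 0.52584 − 0.36982 ≈ 0.156.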